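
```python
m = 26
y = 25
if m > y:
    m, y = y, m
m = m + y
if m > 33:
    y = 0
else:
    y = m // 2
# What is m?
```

Trace:
`m = 26` → m = 26
`y = 25` → y = 25
`if m > y: ...` → m > y is True → m = 25; y = 26
`m = m + y` → m = 51
`if m > 33: ...` → m > 33 is True → y = 0
So m = 51

Answer: 51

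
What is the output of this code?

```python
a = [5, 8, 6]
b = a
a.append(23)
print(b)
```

Key concept: basic list aliasing.
Step by step:
`a = [5, 8, 6]` → a = [5, 8, 6]
`b = a` → b = [5, 8, 6] (same object as a)
`a.append(23)` → a = [5, 8, 6, 23] (same object as b); b = [5, 8, 6, 23] (same object as a)
`print(b)` → prints [5, 8, 6, 23]

Answer: [5, 8, 6, 23]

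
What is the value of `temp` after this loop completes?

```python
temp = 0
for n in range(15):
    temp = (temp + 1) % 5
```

Increment mod 5, 15 times = 0
`temp` takes the values: 0 → 1 → 2 → 3 → 4 → 0 → 1 → 2 → 3 → 4 → 0 → 1 → 2 → 3 → 4 → 0

Answer: 0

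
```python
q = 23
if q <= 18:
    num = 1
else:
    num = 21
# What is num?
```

Trace:
`q = 23` → q = 23
`if q <= 18: ...` → q <= 18 is False, take else branch → num = 21
So num = 21

Answer: 21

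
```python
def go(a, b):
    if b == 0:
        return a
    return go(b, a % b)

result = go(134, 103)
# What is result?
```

go(134, 103) -> go(103, 31) -> go(31, 10) -> go(10, 1) -> go(1, 0) -> 1

Answer: 1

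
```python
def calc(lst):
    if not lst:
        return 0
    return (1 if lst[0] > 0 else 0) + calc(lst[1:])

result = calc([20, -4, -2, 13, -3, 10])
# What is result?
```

Count of positive elements in [20, -4, -2, 13, -3, 10] = 3

Answer: 3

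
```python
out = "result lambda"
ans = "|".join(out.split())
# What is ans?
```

Trace:
`out = "result lambda"` → out = 'result lambda'
`ans = "|".join(out.split())` → ans = 'result|lambda'
So ans = 'result|lambda'

Answer: 'result|lambda'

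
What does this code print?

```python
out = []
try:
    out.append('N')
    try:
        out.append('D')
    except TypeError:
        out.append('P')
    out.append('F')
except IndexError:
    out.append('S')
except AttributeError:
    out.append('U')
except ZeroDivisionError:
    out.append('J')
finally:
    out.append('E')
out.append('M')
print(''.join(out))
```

Execution trace: 'N' (try body) → 'D' (inner try body, no exception) → 'F' (try body, no exception) → 'E' (finally) → 'M' (after the try/except). Output: NDFEM

Answer: NDFEM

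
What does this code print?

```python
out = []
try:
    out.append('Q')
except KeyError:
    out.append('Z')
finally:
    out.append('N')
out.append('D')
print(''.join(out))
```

Execution trace: 'Q' (try body, no exception) → 'N' (finally) → 'D' (after the try/except). Output: QND

Answer: QND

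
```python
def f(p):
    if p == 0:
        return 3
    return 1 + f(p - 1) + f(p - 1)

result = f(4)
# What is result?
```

f(p) = 1 + 2·f(p-1), f(0)=3. Closed form: (3+1)·2^4 - 1 = 63.

Answer: 63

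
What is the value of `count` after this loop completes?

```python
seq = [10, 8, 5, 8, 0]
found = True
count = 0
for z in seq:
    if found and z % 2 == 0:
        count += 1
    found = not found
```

Count even values at even positions
`count` takes the values: 0 → 1 → 2

Answer: 2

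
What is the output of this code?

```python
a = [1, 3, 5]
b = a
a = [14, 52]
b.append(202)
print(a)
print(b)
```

Key concept: rebinding vs mutation: a is rebound to a new list, b still points at the original.
Step by step:
`a = [1, 3, 5]` → a = [1, 3, 5]
`b = a` → b = [1, 3, 5] (same object as a)
`a = [14, 52]` → a = [14, 52]
`b.append(202)` → b = [1, 3, 5, 202]
`print(a)` → prints [14, 52]
`print(b)` → prints [1, 3, 5, 202]

Answer:
[14, 52]
[1, 3, 5, 202]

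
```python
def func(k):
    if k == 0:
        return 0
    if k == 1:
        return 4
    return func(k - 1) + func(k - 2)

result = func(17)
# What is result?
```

Build up from base cases: func(0)=0, func(1)=4, func(2)=4, func(3)=8, func(4)=12, func(5)=20, func(6)=32, ..., func(17)=6388

Answer: 6388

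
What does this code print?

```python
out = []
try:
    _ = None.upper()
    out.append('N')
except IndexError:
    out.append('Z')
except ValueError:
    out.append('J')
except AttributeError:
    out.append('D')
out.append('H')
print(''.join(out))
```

Execution trace: 'D' (except AttributeError) → 'H' (after the try/except). Output: DH

Answer: DH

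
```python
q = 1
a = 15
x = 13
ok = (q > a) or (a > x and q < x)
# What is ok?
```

Trace:
`q = 1` → q = 1
`a = 15` → a = 15
`x = 13` → x = 13
`ok = (q > a) or (a > x and q < x)` → ok = True
So ok = True

Answer: True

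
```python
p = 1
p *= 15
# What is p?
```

Trace:
`p = 1` → p = 1
`p *= 15` → p = 15
So p = 15

Answer: 15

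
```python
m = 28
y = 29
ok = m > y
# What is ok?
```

Trace:
`m = 28` → m = 28
`y = 29` → y = 29
`ok = m > y` → ok = False
So ok = False

Answer: False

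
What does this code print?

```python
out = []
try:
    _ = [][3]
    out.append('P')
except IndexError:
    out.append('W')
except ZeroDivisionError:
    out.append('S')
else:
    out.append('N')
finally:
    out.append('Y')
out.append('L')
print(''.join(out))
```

Execution trace: 'W' (except IndexError) → 'Y' (finally) → 'L' (after the try/except). Output: WYL

Answer: WYL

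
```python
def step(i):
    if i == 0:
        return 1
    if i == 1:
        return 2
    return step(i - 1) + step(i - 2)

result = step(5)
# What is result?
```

Build up from base cases: step(0)=1, step(1)=2, step(2)=3, step(3)=5, step(4)=8, step(5)=13

Answer: 13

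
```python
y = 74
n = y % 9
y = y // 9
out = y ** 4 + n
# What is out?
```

Trace:
`y = 74` → y = 74
`n = y % 9` → n = 2
`y = y // 9` → y = 8
`out = y ** 4 + n` → out = 4098
So out = 4098

Answer: 4098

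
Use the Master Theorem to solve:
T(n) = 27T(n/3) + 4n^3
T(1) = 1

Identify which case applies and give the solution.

a=27, b=3, f(n)=4n^3. log_3(27) = 3. Since c=3 = 3, Case 2 applies: T(n) = Θ(n^log_b(a) · log n) = O(n^3 log n).

Answer: O(n^3 log n) - Case 2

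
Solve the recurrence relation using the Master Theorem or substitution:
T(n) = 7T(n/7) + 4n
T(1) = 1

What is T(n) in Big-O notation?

By Master Theorem: a=7, b=7, f(n)=4n. Since log_7(7) = 1 and f(n) = Θ(n^1), Case 2 applies. T(n) = O(n log n).

Answer: O(n log n)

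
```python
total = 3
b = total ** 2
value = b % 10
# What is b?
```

Trace:
`total = 3` → total = 3
`b = total ** 2` → b = 9
`value = b % 10` → value = 9
So b = 9

Answer: 9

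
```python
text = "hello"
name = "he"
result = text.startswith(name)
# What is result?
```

Trace:
`text = "hello"` → text = 'hello'
`name = "he"` → name = 'he'
`result = text.startswith(name)` → result = True
So result = True

Answer: True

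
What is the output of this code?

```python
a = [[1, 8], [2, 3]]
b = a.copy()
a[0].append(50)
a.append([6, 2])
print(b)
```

Key concept: shallow copy with nested lists.
Step by step:
`a = [[1, 8], [2, 3]]` → a = [[1, 8], [2, 3]]
`b = a.copy()` → b = [[1, 8], [2, 3]]
`a[0].append(50)` → a = [[1, 8, 50], [2, 3]]; b = [[1, 8, 50], [2, 3]]
`a.append([6, 2])` → a = [[1, 8, 50], [2, 3], [6, 2]]
`print(b)` → prints [[1, 8, 50], [2, 3]]

Answer: [[1, 8, 50], [2, 3]]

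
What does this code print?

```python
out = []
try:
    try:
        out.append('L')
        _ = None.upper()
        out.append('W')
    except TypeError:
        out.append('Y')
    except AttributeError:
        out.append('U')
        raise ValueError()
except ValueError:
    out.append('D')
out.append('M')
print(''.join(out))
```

Execution trace: 'L' (inner try body) → 'U' (inner except AttributeError) → 'D' (outer except ValueError) → 'M' (after the try/except). Output: LUDM

Answer: LUDM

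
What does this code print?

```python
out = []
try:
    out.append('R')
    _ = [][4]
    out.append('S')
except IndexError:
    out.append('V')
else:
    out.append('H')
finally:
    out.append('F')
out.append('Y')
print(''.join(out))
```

Execution trace: 'R' (try body) → 'V' (except IndexError) → 'F' (finally) → 'Y' (after the try/except). Output: RVFY

Answer: RVFY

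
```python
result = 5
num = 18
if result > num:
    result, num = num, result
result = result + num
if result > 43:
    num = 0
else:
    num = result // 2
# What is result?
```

Trace:
`result = 5` → result = 5
`num = 18` → num = 18
`if result > num: ...` → result > num is False → no variable changes
`result = result + num` → result = 23
`if result > 43: ...` → result > 43 is False, take else branch → num = 11
So result = 23

Answer: 23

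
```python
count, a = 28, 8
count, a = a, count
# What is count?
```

Trace:
`count, a = 28, 8` → count = 28; a = 8
`count, a = a, count` → count = 8; a = 28
So count = 8

Answer: 8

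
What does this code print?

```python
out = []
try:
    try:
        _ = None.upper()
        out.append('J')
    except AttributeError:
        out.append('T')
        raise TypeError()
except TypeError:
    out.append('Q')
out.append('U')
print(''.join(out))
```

Execution trace: 'T' (inner except AttributeError) → 'Q' (outer except TypeError) → 'U' (after the try/except). Output: TQU

Answer: TQU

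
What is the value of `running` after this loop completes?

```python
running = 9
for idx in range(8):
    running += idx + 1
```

Start at 9, add 1 to 8 = 45
`running` takes the values: 9 → 10 → 12 → 15 → 19 → 24 → 30 → 37 → 45

Answer: 45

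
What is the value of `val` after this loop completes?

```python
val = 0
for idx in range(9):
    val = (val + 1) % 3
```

Increment mod 3, 9 times = 0
`val` takes the values: 0 → 1 → 2 → 0 → 1 → 2 → 0 → 1 → 2 → 0

Answer: 0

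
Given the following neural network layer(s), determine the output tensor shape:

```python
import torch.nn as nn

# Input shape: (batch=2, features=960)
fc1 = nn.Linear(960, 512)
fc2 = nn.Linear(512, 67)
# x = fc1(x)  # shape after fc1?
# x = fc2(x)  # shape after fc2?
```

Input: (2, 960) -> after fc1: (2, 512) -> Output: (2, 67)

Answer: (2, 67)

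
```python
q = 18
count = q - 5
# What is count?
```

Trace:
`q = 18` → q = 18
`count = q - 5` → count = 13
So count = 13

Answer: 13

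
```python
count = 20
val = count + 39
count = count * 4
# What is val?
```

Trace:
`count = 20` → count = 20
`val = count + 39` → val = 59
`count = count * 4` → count = 80
So val = 59

Answer: 59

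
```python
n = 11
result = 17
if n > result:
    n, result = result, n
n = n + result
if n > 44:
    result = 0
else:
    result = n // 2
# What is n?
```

Trace:
`n = 11` → n = 11
`result = 17` → result = 17
`if n > result: ...` → n > result is False → no variable changes
`n = n + result` → n = 28
`if n > 44: ...` → n > 44 is False, take else branch → result = 14
So n = 28

Answer: 28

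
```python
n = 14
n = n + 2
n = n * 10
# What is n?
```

Trace:
`n = 14` → n = 14
`n = n + 2` → n = 16
`n = n * 10` → n = 160
So n = 160

Answer: 160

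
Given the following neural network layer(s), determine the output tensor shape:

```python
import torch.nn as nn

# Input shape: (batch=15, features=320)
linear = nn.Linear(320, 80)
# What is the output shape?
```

Input: (15, 320) -> Output: (15, 80)

Answer: (15, 80)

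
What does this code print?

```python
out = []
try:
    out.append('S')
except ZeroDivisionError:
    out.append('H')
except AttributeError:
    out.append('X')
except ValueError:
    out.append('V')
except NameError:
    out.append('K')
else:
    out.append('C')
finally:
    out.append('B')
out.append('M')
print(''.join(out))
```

Execution trace: 'S' (try body, no exception) → 'C' (else) → 'B' (finally) → 'M' (after the try/except). Output: SCBM

Answer: SCBM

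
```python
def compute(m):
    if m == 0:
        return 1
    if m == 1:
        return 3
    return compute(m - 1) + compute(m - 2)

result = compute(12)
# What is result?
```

Build up from base cases: compute(0)=1, compute(1)=3, compute(2)=4, compute(3)=7, compute(4)=11, compute(5)=18, compute(6)=29, ..., compute(12)=521

Answer: 521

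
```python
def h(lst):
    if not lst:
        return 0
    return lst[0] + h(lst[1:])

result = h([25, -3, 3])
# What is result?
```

25 + (-3) + 3 + 0 = 25

Answer: 25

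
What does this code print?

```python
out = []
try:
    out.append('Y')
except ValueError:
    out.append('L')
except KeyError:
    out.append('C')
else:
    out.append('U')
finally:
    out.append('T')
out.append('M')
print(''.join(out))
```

Execution trace: 'Y' (try body, no exception) → 'U' (else) → 'T' (finally) → 'M' (after the try/except). Output: YUTM

Answer: YUTM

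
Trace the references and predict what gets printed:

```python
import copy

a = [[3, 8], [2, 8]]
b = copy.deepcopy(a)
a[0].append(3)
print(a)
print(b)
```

Key concept: deep copy is fully independent.
Step by step:
`a = [[3, 8], [2, 8]]` → a = [[3, 8], [2, 8]]
`b = copy.deepcopy(a)` → b = [[3, 8], [2, 8]]
`a[0].append(3)` → a = [[3, 8, 3], [2, 8]]
`print(a)` → prints [[3, 8, 3], [2, 8]]
`print(b)` → prints [[3, 8], [2, 8]]

Answer:
[[3, 8, 3], [2, 8]]
[[3, 8], [2, 8]]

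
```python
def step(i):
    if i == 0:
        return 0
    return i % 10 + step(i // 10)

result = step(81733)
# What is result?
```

Sum of digits of 81733: 3 + 3 + 7 + 1 + 8 = 22

Answer: 22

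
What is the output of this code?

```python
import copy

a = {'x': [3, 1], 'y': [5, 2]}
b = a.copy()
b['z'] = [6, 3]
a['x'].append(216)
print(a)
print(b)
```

Key concept: shallow copy of dict with mutable values.
Step by step:
`a = {'x': [3, 1], 'y': [5, 2]}` → a = {'x': [3, 1], 'y': [5, 2]}
`b = a.copy()` → b = {'x': [3, 1], 'y': [5, 2]}
`b['z'] = [6, 3]` → b = {'x': [3, 1], 'y': [5, 2], 'z': [6, 3]}
`a['x'].append(216)` → a = {'x': [3, 1, 216], 'y': [5, 2]}; b = {'x': [3, 1, 216], 'y': [5, 2], 'z': [6, 3]}
`print(a)` → prints {'x': [3, 1, 216], 'y': [5, 2]}
`print(b)` → prints {'x': [3, 1, 216], 'y': [5, 2], 'z': [6, 3]}

Answer:
{'x': [3, 1, 216], 'y': [5, 2]}
{'x': [3, 1, 216], 'y': [5, 2], 'z': [6, 3]}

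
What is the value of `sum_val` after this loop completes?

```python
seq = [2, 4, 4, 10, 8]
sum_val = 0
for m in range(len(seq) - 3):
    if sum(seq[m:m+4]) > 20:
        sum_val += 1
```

Count windows with sum > 20
`sum_val` takes the values: 0 → 1

Answer: 1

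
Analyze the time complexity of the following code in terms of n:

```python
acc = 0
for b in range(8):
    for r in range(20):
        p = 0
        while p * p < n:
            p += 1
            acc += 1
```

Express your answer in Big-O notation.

Each loop level contributes: 1 × 1 × √n. Multiplying the contributions gives O(√n).

Answer: O(√n)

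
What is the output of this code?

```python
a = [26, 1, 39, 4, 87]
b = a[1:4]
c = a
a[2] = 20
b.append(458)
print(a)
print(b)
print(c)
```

Key concept: slice vs alias.
Step by step:
`a = [26, 1, 39, 4, 87]` → a = [26, 1, 39, 4, 87]
`b = a[1:4]` → b = [1, 39, 4]
`c = a` → c = [26, 1, 39, 4, 87] (same object as a)
`a[2] = 20` → a = [26, 1, 20, 4, 87] (same object as c); c = [26, 1, 20, 4, 87] (same object as a)
`b.append(458)` → b = [1, 39, 4, 458]
`print(a)` → prints [26, 1, 20, 4, 87]
`print(b)` → prints [1, 39, 4, 458]
`print(c)` → prints [26, 1, 20, 4, 87]

Answer:
[26, 1, 20, 4, 87]
[1, 39, 4, 458]
[26, 1, 20, 4, 87]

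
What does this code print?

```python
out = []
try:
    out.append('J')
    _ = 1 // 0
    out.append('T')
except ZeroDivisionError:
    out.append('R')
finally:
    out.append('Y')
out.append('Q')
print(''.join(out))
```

Execution trace: 'J' (try body) → 'R' (except ZeroDivisionError) → 'Y' (finally) → 'Q' (after the try/except). Output: JRYQ

Answer: JRYQ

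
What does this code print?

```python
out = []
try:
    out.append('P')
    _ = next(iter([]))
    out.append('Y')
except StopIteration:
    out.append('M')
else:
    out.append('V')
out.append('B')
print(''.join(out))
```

Execution trace: 'P' (try body) → 'M' (except StopIteration) → 'B' (after the try/except). Output: PMB

Answer: PMB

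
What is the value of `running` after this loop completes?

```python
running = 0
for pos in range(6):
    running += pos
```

Sum of 0 to 5 = 15
`running` takes the values: 0 → 1 → 3 → 6 → 10 → 15

Answer: 15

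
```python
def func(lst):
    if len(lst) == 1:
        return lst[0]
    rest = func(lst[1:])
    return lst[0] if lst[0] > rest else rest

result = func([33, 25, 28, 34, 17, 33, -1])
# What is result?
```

Recursive max over [33, 25, 28, 34, 17, 33, -1] = 34

Answer: 34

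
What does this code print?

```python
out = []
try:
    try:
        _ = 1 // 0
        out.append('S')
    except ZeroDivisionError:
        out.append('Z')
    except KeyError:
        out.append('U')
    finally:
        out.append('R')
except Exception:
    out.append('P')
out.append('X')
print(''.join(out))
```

Execution trace: 'Z' (inner except ZeroDivisionError) → 'R' (inner finally) → 'X' (after the try/except). Output: ZRX

Answer: ZRX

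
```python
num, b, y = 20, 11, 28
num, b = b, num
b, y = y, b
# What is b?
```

Trace:
`num, b, y = 20, 11, 28` → num = 20; b = 11; y = 28
`num, b = b, num` → num = 11; b = 20
`b, y = y, b` → b = 28; y = 20
So b = 28

Answer: 28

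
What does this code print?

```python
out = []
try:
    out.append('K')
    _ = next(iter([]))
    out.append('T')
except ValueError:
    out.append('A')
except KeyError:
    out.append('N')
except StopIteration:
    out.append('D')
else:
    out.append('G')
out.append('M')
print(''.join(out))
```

Execution trace: 'K' (try body) → 'D' (except StopIteration) → 'M' (after the try/except). Output: KDM

Answer: KDM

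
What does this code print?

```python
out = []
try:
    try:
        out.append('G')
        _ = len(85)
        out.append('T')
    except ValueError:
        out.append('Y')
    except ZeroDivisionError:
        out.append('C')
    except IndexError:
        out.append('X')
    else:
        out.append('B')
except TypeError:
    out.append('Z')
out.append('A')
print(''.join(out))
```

Execution trace: 'G' (try body) → 'Z' (outer except TypeError) → 'A' (after the try/except). Output: GZA

Answer: GZA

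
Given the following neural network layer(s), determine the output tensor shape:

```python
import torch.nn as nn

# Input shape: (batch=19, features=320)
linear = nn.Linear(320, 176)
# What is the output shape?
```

Input: (19, 320) -> Output: (19, 176)

Answer: (19, 176)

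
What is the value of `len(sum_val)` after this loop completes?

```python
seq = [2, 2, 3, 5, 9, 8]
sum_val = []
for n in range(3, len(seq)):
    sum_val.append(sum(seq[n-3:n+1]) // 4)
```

Number of 4-element averages
`sum_val` takes the values: [] → [3] → [3, 4] → [3, 4, 6]
So `len(sum_val)` = 3

Answer: 3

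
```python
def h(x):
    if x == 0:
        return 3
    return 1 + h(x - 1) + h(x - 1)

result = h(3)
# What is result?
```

h(x) = 1 + 2·h(x-1), h(0)=3. Closed form: (3+1)·2^3 - 1 = 31.

Answer: 31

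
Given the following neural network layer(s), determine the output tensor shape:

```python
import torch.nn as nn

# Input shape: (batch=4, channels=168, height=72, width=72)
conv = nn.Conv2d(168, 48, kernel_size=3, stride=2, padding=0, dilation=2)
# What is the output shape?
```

Input: (4, 168, 72, 72) -> Output: (4, 48, 34, 34)

Answer: (4, 48, 34, 34)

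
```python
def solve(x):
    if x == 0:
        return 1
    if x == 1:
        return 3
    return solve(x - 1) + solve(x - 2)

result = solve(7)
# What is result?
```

Build up from base cases: solve(0)=1, solve(1)=3, solve(2)=4, solve(3)=7, solve(4)=11, solve(5)=18, solve(6)=29, ..., solve(7)=47

Answer: 47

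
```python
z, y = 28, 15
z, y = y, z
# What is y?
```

Trace:
`z, y = 28, 15` → z = 28; y = 15
`z, y = y, z` → z = 15; y = 28
So y = 28

Answer: 28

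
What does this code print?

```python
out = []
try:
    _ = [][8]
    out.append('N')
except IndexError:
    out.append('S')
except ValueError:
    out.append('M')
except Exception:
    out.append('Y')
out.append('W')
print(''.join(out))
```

Execution trace: 'S' (except IndexError) → 'W' (after the try/except). Output: SW

Answer: SW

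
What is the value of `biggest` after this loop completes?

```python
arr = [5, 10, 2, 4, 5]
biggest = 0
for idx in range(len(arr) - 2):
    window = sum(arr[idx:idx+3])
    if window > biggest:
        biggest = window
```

Max sum of 3-element window in [5, 10, 2, 4, 5]
`biggest` takes the values: 0 → 17

Answer: 17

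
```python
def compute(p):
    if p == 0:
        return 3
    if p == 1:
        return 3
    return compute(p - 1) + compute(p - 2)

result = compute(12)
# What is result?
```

Build up from base cases: compute(0)=3, compute(1)=3, compute(2)=6, compute(3)=9, compute(4)=15, compute(5)=24, compute(6)=39, ..., compute(12)=699

Answer: 699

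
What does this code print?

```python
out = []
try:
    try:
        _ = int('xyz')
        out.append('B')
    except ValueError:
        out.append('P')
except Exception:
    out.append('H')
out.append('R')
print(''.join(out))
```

Execution trace: 'P' (inner except ValueError) → 'R' (after the try/except). Output: PR

Answer: PR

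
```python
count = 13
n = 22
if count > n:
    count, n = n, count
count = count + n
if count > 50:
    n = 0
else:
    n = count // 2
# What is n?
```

Trace:
`count = 13` → count = 13
`n = 22` → n = 22
`if count > n: ...` → count > n is False → no variable changes
`count = count + n` → count = 35
`if count > 50: ...` → count > 50 is False, take else branch → n = 17
So n = 17

Answer: 17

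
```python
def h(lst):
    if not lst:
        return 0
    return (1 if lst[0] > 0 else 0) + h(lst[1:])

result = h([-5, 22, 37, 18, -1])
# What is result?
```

Count of positive elements in [-5, 22, 37, 18, -1] = 3

Answer: 3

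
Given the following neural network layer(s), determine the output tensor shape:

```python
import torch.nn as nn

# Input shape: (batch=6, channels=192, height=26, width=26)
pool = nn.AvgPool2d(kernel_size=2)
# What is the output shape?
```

Input: (6, 192, 26, 26) -> Output: (6, 192, 13, 13)

Answer: (6, 192, 13, 13)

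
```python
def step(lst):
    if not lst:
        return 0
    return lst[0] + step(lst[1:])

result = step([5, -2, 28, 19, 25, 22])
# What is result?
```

5 + (-2) + 28 + 19 + 25 + 22 + 0 = 97

Answer: 97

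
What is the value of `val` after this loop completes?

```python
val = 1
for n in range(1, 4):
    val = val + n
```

Start at 1, add 1 through 3
`val` takes the values: 1 → 2 → 4 → 7

Answer: 7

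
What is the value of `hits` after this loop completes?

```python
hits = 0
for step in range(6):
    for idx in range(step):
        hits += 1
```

Triangle number: 0+1+2+...+5
`hits` takes the values: 0 → 1 → 2 → 3 → 4 → 5 → 6 → 7 → 8 → 9 → 10 → 11 → 12 → 13 → 14 → 15

Answer: 15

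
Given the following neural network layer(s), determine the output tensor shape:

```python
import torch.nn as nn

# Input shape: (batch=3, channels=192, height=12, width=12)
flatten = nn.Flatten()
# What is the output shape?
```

Input: (3, 192, 12, 12) -> Output: (3, 27648)

Answer: (3, 27648)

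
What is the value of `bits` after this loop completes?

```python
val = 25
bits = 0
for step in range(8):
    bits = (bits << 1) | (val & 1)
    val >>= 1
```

Reverse lowest 8 bits of 25
`bits` takes the values: 0 → 1 → 2 → 4 → 9 → 19 → 38 → 76 → 152

Answer: 152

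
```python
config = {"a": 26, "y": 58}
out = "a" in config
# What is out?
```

Trace:
`config = {"a": 26, "y": 58}` → config = {'a': 26, 'y': 58}
`out = "a" in config` → out = True
So out = True

Answer: True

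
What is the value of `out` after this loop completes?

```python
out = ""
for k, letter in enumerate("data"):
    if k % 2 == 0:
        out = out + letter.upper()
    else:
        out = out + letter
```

Uppercase even positions in 'data'
`out` takes the values: "" → "D" → "Da" → "DaT" → "DaTa"

Answer: "DaTa"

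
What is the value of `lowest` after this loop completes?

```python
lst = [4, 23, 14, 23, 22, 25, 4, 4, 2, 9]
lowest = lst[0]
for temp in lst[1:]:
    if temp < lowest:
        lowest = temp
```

Minimum of [4, 23, 14, 23, 22, 25, 4, 4, 2, 9]
`lowest` takes the values: 4 → 2

Answer: 2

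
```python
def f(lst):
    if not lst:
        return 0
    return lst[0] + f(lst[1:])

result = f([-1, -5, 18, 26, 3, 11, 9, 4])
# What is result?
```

(-1) + (-5) + 18 + 26 + 3 + 11 + 9 + 4 + 0 = 65

Answer: 65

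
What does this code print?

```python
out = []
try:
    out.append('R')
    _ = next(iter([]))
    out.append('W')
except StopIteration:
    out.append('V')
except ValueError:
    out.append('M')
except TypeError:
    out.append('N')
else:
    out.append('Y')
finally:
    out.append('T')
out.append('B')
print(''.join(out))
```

Execution trace: 'R' (try body) → 'V' (except StopIteration) → 'T' (finally) → 'B' (after the try/except). Output: RVTB

Answer: RVTB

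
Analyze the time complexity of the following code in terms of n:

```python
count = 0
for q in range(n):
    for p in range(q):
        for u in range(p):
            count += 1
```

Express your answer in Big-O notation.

Each loop level contributes: n × n × n. Multiplying the contributions gives O(n^3).

Answer: O(n^3)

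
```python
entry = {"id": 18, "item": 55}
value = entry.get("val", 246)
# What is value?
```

Trace:
`entry = {"id": 18, "item": 55}` → entry = {'id': 18, 'item': 55}
`value = entry.get("val", 246)` → value = 246
So value = 246

Answer: 246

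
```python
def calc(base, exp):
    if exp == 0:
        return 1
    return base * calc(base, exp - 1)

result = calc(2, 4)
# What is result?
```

calc(2, 4) = 2 * 2 * 2 * 2 = 16

Answer: 16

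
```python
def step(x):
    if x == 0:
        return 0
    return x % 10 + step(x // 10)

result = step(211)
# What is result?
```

Sum of digits of 211: 1 + 1 + 2 = 4

Answer: 4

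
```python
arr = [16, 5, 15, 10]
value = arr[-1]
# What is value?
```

Trace:
`arr = [16, 5, 15, 10]` → arr = [16, 5, 15, 10]
`value = arr[-1]` → value = 10
So value = 10

Answer: 10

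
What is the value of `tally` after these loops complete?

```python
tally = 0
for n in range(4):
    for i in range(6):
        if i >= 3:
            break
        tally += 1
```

Inner breaks at 3, outer runs 4 times
`tally` takes the values: 0 → 1 → 2 → 3 → 4 → 5 → 6 → 7 → 8 → 9 → 10 → 11 → 12

Answer: 12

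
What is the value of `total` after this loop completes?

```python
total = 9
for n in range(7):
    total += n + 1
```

Start at 9, add 1 to 7 = 37
`total` takes the values: 9 → 10 → 12 → 15 → 19 → 24 → 30 → 37

Answer: 37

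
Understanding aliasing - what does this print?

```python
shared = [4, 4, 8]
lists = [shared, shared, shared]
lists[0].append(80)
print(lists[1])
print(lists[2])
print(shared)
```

Key concept: list of same reference.
Step by step:
`shared = [4, 4, 8]` → shared = [4, 4, 8]
`lists = [shared, shared, shared]` → lists = [[4, 4, 8], [4, 4, 8], [4, 4, 8]]
`lists[0].append(80)` → shared = [4, 4, 8, 80]; lists = [[4, 4, 8, 80], [4, 4, 8, 80], [4, 4, 8, 80]]
`print(lists[1])` → prints [4, 4, 8, 80]
`print(lists[2])` → prints [4, 4, 8, 80]
`print(shared)` → prints [4, 4, 8, 80]

Answer:
[4, 4, 8, 80]
[4, 4, 8, 80]
[4, 4, 8, 80]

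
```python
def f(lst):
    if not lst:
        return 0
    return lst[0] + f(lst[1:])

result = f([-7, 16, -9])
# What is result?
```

(-7) + 16 + (-9) + 0 = 0

Answer: 0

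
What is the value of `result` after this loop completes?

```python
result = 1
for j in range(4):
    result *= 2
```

2^4 = 16
`result` takes the values: 1 → 2 → 4 → 8 → 16

Answer: 16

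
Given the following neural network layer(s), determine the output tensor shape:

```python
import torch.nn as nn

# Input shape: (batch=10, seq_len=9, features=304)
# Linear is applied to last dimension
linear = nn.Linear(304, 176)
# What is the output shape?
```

Input: (10, 9, 304) -> Output: (10, 9, 176)

Answer: (10, 9, 176)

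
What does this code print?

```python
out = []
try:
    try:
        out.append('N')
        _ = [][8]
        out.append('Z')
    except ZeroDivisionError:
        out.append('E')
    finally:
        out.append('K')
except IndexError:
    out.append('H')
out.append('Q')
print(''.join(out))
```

Execution trace: 'N' (try body) → 'K' (finally) → 'H' (outer except IndexError) → 'Q' (after the try/except). Output: NKHQ

Answer: NKHQ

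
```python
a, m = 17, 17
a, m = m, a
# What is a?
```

Trace:
`a, m = 17, 17` → a = 17; m = 17
`a, m = m, a` → a = 17; m = 17
So a = 17

Answer: 17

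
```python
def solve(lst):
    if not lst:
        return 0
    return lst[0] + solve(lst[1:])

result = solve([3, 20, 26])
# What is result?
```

3 + 20 + 26 + 0 = 49

Answer: 49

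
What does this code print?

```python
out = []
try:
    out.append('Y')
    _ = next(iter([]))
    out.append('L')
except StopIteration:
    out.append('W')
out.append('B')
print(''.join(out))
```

Execution trace: 'Y' (try body) → 'W' (except StopIteration) → 'B' (after the try/except). Output: YWB

Answer: YWB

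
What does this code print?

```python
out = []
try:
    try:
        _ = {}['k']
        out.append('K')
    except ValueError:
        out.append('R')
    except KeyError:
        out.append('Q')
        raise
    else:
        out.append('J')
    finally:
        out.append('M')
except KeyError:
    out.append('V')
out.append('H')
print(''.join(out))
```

Execution trace: 'Q' (inner except KeyError) → 'M' (inner finally) → 'V' (outer except KeyError) → 'H' (after the try/except). Output: QMVH

Answer: QMVH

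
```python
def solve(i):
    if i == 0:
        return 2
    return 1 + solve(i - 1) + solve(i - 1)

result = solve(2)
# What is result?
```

solve(i) = 1 + 2·solve(i-1), solve(0)=2. Closed form: (2+1)·2^2 - 1 = 11.

Answer: 11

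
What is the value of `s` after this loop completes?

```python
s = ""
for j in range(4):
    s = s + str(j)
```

Concatenate digits 0 to 3
`s` takes the values: "" → "0" → "01" → "012" → "0123"

Answer: "0123"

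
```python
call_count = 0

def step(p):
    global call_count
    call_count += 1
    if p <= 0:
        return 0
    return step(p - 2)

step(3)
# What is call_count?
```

Linear recursion stepping by 2: 3 calls from p=3 down to ≤0.

Answer: 3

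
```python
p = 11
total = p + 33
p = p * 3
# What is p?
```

Trace:
`p = 11` → p = 11
`total = p + 33` → total = 44
`p = p * 3` → p = 33
So p = 33

Answer: 33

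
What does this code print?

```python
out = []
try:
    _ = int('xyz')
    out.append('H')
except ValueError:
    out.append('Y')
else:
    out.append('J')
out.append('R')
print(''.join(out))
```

Execution trace: 'Y' (except ValueError) → 'R' (after the try/except). Output: YR

Answer: YR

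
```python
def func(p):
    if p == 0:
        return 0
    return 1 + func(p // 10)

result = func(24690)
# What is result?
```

Count of digits of 24690: 5

Answer: 5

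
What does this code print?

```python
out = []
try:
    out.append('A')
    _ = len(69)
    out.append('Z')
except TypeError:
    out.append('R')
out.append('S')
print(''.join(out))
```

Execution trace: 'A' (try body) → 'R' (except TypeError) → 'S' (after the try/except). Output: ARS

Answer: ARS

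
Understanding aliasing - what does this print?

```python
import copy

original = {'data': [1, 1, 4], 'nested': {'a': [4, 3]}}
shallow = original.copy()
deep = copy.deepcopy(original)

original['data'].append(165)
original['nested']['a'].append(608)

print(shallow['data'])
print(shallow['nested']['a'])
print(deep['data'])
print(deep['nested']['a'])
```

Key concept: comparing shallow vs deep copy.
Step by step:
`original = {'data': [1, 1, 4], 'nested': {'a': [4, 3]}}` → original = {'data': [1, 1, 4], 'nested': {'a': [4, 3]}}
`shallow = original.copy()` → shallow = {'data': [1, 1, 4], 'nested': {'a': [4, 3]}}
`deep = copy.deepcopy(original)` → deep = {'data': [1, 1, 4], 'nested': {'a': [4, 3]}}
`original['data'].append(165)` → original = {'data': [1, 1, 4, 165], 'nested': {'a': [4, 3]}}; shallow = {'data': [1, 1, 4, 165], 'nested': {'a': [4, 3]}}
`original['nested']['a'].append(608)` → original = {'data': [1, 1, 4, 165], 'nested': {'a': [4, 3, 608]}}; shallow = {'data': [1, 1, 4, 165], 'nested': {'a': [4, 3, 608]}}
`print(shallow['data'])` → prints [1, 1, 4, 165]
`print(shallow['nested']['a'])` → prints [4, 3, 608]
`print(deep['data'])` → prints [1, 1, 4]
`print(deep['nested']['a'])` → prints [4, 3]

Answer:
[1, 1, 4, 165]
[4, 3, 608]
[1, 1, 4]
[4, 3]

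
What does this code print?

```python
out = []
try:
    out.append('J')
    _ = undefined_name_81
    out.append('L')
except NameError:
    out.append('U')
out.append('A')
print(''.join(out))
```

Execution trace: 'J' (try body) → 'U' (except NameError) → 'A' (after the try/except). Output: JUA

Answer: JUA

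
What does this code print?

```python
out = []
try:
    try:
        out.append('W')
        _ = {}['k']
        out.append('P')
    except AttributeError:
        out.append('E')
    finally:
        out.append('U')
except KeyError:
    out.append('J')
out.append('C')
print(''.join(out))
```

Execution trace: 'W' (try body) → 'U' (finally) → 'J' (outer except KeyError) → 'C' (after the try/except). Output: WUJC

Answer: WUJC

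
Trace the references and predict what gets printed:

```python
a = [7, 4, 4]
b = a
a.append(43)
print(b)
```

Key concept: basic list aliasing.
Step by step:
`a = [7, 4, 4]` → a = [7, 4, 4]
`b = a` → b = [7, 4, 4] (same object as a)
`a.append(43)` → a = [7, 4, 4, 43] (same object as b); b = [7, 4, 4, 43] (same object as a)
`print(b)` → prints [7, 4, 4, 43]

Answer: [7, 4, 4, 43]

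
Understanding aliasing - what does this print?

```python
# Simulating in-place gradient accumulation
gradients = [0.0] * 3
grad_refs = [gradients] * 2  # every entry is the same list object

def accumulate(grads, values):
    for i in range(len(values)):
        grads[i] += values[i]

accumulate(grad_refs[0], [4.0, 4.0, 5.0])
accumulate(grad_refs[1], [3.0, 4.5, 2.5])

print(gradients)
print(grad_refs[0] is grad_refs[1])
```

Key concept: gradient accumulation aliasing.
Step by step:
`gradients = [0.0] * 3` → gradients = [0.0, 0.0, 0.0]
`grad_refs = [gradients] * 2` → grad_refs = [[0.0, 0.0, 0.0], [0.0, 0.0, 0.0]]
`accumulate(grad_refs[0], [4.0, 4.0, 5.0])` → gradients = [4.0, 4.0, 5.0]; grad_refs = [[4.0, 4.0, 5.0], [4.0, 4.0, 5.0]]
`accumulate(grad_refs[1], [3.0, 4.5, 2.5])` → gradients = [7.0, 8.5, 7.5]; grad_refs = [[7.0, 8.5, 7.5], [7.0, 8.5, 7.5]]
`print(gradients)` → prints [7.0, 8.5, 7.5]
`print(grad_refs[0] is grad_refs[1])` → prints True

Answer:
[7.0, 8.5, 7.5]
True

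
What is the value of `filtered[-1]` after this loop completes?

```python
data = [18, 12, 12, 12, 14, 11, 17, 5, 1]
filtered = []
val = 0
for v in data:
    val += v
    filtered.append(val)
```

Cumulative sum ends at 102
`filtered` takes the values: [] → [18] → [18, 30] → [18, 30, 42] → [18, 30, 42, 54] → [18, 30, 42, 54, 68] → [18, 30, 42, 54, 68, 79] → [18, 30, 42, 54, 68, 79, 96] → [18, 30, 42, 54, 68, 79, 96, 101] → [18, 30, 42, 54, 68, 79, 96, 101, 102]
So `filtered[-1]` = 102

Answer: 102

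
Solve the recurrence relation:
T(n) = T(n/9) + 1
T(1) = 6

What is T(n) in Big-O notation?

Each step divides n by 9 and adds 1. After log_9(n) steps we reach T(1)=6. So T(n) = 1·log_9(n) + 6 = O(log n).

Answer: O(log n)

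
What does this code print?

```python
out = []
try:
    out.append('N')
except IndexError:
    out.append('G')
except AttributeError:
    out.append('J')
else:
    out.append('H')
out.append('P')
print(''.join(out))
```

Execution trace: 'N' (try body, no exception) → 'H' (else) → 'P' (after the try/except). Output: NHP

Answer: NHP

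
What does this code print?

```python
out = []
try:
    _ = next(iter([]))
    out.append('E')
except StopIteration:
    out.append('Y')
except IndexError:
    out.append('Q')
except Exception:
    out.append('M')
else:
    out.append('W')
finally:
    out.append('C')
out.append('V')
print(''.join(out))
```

Execution trace: 'Y' (except StopIteration) → 'C' (finally) → 'V' (after the try/except). Output: YCV

Answer: YCV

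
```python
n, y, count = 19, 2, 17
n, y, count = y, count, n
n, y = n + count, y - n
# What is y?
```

Trace:
`n, y, count = 19, 2, 17` → n = 19; y = 2; count = 17
`n, y, count = y, count, n` → n = 2; y = 17; count = 19
`n, y = n + count, y - n` → n = 21; y = 15
So y = 15

Answer: 15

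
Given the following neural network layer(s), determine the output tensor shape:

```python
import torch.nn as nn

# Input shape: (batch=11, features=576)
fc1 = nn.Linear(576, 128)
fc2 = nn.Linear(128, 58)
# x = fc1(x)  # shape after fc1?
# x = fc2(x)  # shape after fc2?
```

Input: (11, 576) -> after fc1: (11, 128) -> Output: (11, 58)

Answer: (11, 58)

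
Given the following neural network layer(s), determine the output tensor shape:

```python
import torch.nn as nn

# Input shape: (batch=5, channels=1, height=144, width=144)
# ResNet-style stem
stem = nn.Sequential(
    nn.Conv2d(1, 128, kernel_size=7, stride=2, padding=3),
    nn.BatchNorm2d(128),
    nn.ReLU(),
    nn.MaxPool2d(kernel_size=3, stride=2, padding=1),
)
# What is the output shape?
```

Input: (5, 1, 144, 144) -> after Conv2d 7x7 stride=2: (5, 128, 72, 72) -> Output: (5, 128, 36, 36)

Answer: (5, 128, 36, 36)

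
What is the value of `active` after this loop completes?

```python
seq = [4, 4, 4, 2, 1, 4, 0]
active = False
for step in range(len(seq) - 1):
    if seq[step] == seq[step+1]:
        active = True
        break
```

Check consecutive duplicates in [4, 4, 4, 2, 1, 4, 0]
`active` takes the values: False → True

Answer: True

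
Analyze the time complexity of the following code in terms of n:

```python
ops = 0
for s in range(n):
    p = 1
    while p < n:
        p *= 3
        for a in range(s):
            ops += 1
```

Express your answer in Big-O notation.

Each loop level contributes: n × log n × n. Multiplying the contributions gives O(n^2 log n).

Answer: O(n^2 log n)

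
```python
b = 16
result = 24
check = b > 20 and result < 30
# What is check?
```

Trace:
`b = 16` → b = 16
`result = 24` → result = 24
`check = b > 20 and result < 30` → check = False
So check = False

Answer: False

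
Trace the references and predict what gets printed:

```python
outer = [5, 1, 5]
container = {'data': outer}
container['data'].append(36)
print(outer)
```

Key concept: dict holds reference to list.
Step by step:
`outer = [5, 1, 5]` → outer = [5, 1, 5]
`container = {'data': outer}` → container = {'data': [5, 1, 5]}
`container['data'].append(36)` → outer = [5, 1, 5, 36]; container = {'data': [5, 1, 5, 36]}
`print(outer)` → prints [5, 1, 5, 36]

Answer: [5, 1, 5, 36]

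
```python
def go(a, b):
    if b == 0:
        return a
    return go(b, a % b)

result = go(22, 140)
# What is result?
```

go(22, 140) -> go(140, 22) -> go(22, 8) -> go(8, 6) -> go(6, 2) -> go(2, 0) -> 2

Answer: 2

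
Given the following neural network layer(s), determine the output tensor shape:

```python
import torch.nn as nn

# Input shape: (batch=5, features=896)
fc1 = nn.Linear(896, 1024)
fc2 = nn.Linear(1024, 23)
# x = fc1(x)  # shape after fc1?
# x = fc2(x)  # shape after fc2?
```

Input: (5, 896) -> after fc1: (5, 1024) -> Output: (5, 23)

Answer: (5, 23)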